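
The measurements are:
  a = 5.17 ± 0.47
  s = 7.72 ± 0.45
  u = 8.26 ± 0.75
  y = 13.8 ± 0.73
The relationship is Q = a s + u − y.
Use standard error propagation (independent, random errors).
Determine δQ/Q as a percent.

Let p = a·s = 39.9. δp/p = √((1·δa/a)² + (1·δs/s)²) = √(0.00826 + 0.00340) = 0.108, so δp = 4.31.
Q = p + u − y: δQ = √(δp² + δu² + δy²) = √(18.6 + 0.562 + 0.533) = 4.44
Q = 34.4, so δQ/Q = 4.44/34.4 = 0.129.

12.9%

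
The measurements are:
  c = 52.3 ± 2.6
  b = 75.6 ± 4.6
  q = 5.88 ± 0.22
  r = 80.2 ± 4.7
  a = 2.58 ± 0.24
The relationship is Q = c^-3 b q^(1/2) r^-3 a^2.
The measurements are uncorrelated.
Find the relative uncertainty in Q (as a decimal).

0.303

Q is a product of powers, so relative uncertainties combine in quadrature:
  (-3·δc/c)² = (-3×0.0497)² = 0.0222;  (1·δb/b)² = (1×0.0608)² = 0.00370;  (½·δq/q)² = (0.5×0.0374)² = 0.000350;  (-3·δr/r)² = (-3×0.0586)² = 0.0309;  (2·δa/a)² = (2×0.0930)² = 0.0346
δQ/Q = √(0.0918) = 0.303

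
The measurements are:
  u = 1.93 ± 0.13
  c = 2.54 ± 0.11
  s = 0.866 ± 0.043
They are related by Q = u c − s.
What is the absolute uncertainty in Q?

0.395

Let p = u·c = 4.90. δp/p = √((1·δu/u)² + (1·δc/c)²) = √(0.00454 + 0.00188) = 0.0801, so δp = 0.393.
Q = p − s: δQ = √(δp² + δs²) = √(0.154 + 0.00185) = 0.395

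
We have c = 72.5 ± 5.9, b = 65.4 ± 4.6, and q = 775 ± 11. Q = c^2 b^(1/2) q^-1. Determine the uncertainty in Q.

Products/powers → add relative errors in quadrature, weighted by exponent:
  (2·δc/c)² = (2×0.0814)² = 0.0265;  (½·δb/b)² = (0.5×0.0703)² = 0.00124;  (-1·δq/q)² = (-1×0.0142)² = 0.000201
δQ/Q = √(0.0279) = 0.167
Q = 54.8, so δQ = 0.167 × 54.8 = 9.17.

9.17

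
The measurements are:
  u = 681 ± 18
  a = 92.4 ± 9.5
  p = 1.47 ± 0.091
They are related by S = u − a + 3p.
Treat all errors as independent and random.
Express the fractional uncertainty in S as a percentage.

3.43%

S is a linear combination, so absolute uncertainties add in quadrature:
  (δu)² = 324;  (δa)² = 90.2;  (3·δp)² = 0.0745
δS = √(414) = 20.4
S = 593, so δS/S = 20.4/593 = 0.0343.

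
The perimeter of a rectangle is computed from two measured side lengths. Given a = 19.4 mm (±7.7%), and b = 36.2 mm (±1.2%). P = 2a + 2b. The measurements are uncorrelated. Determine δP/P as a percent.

2.80%

P is a linear combination, so absolute uncertainties add in quadrature:
  (2·δa)² = 8.93;  (2·δb)² = 0.755
δP = √(9.68) = 3.11 mm
P = 111 mm, so δP/P = 3.11/111 = 0.0280.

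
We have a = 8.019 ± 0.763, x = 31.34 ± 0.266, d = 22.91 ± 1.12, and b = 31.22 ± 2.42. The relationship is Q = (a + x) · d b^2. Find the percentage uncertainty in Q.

Let u = a + x = 39.36. δu = √(δa² + δx²) = √(0.582 + 0.0708) = 0.808, so δu/u = 0.0205.
Q is then a monomial in u, d, b:
δQ/Q = √((δu/u)² + (1·δd/d)² + (2·δb/b)²) = √(0.000421 + 0.00239 + 0.0240) = 0.164

16.4%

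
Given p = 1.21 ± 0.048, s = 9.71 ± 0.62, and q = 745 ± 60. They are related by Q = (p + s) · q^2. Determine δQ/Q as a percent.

Let u = p + s = 10.9. δu = √(δp² + δs²) = √(0.00230 + 0.384) = 0.622, so δu/u = 0.0569.
Q is then a monomial in u, q:
δQ/Q = √((δu/u)² + (2·δq/q)²) = √(0.00324 + 0.0259) = 0.171

17.1%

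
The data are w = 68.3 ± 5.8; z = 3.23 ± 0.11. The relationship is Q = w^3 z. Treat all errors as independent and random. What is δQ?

Products/powers → add relative errors in quadrature, weighted by exponent:
  (3·δw/w)² = (3×0.0849)² = 0.0649;  (1·δz/z)² = (1×0.0341)² = 0.00116
δQ/Q = √(0.0661) = 0.257
Q = 1.03e+06, so δQ = 0.257 × 1.03e+06 = 2.65e+05.

2.65e+05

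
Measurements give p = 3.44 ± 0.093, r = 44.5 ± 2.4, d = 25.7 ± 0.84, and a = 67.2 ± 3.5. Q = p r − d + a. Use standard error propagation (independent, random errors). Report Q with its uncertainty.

Let w = p·r = 153. δw/w = √((1·δp/p)² + (1·δr/r)²) = √(0.000731 + 0.00291) = 0.0603, so δw = 9.24.
Q = w − d + a: δQ = √(δw² + δd² + δa²) = √(85.3 + 0.706 + 12.2) = 9.91
Q = 195.

195 ± 9.91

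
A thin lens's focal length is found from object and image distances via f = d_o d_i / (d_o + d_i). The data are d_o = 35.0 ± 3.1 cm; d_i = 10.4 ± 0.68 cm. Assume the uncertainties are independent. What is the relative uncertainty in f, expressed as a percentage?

∂f/∂d_o = (d_i/(d_o+d_i))² = 0.0525;  ∂f/∂d_i = (d_o/(d_o+d_i))² = 0.594
δf = √((∂f/∂d_o · δd_o)² + (∂f/∂d_i · δd_i)²) = √(0.0265 + 0.163) = 0.436 cm
f = 8.02 cm, so δf/f = 0.436/8.02 = 0.0543.

5.43%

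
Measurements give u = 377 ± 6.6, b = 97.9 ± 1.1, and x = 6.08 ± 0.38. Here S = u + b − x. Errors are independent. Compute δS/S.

Sums and differences: (δS)² = Σ (cᵢ δxᵢ)².
  (δu)² = 43.6;  (δb)² = 1.21;  (δx)² = 0.144
δS = √(44.9) = 6.70
S = 469, so δS/S = 6.70/469 = 0.0143.

0.0143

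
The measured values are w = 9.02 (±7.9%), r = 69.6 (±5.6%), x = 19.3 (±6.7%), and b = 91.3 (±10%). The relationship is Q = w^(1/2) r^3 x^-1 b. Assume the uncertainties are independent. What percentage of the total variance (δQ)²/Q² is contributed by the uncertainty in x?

10.1%

(δQ/Q)² = (½·δw/w)² + (3·δr/r)² + (-1·δx/x)² + (1·δb/b)²
  w term: (0.5×0.0790)² = 0.00156
  r term: (3×0.0560)² = 0.0282
  x term: (-1×0.0670)² = 0.00449
  b term: (1×0.100)² = 0.0100
Total = 0.0443. Share from x = 0.00449/0.0443 = 0.101.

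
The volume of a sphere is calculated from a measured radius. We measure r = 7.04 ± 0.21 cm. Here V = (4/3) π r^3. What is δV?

Relative error in a monomial: (δV/V)² = Σ (nᵢ · δxᵢ/xᵢ)².
  (3·δr/r)² = (3×0.0298)² = 0.00801
δV/V = √(0.00801) = 0.0895
V = 1460 cm^3, so δV = 0.0895 × 1460 = 131 cm^3.

131 cm^3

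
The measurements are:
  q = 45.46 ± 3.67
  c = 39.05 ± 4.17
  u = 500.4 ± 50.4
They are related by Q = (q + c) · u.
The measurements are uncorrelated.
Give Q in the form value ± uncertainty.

Let w = q + c = 84.51. δw = √(δq² + δc²) = √(13.5 + 17.4) = 5.55, so δw/w = 0.0657.
Q is then a monomial in w, u:
δQ/Q = √((δw/w)² + (1·δu/u)²) = √(0.00432 + 0.0101) = 0.120
Q = 42290, so δQ = 0.120 × 42290 = 5090.

42290 ± 5090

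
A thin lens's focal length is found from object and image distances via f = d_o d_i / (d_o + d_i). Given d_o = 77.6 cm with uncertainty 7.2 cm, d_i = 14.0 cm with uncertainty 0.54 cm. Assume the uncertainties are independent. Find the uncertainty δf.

∂f/∂d_o = (d_i/(d_o+d_i))² = 0.0234;  ∂f/∂d_i = (d_o/(d_o+d_i))² = 0.718
δf = √((∂f/∂d_o · δd_o)² + (∂f/∂d_i · δd_i)²) = √(0.0283 + 0.150) = 0.422 cm

0.422 cm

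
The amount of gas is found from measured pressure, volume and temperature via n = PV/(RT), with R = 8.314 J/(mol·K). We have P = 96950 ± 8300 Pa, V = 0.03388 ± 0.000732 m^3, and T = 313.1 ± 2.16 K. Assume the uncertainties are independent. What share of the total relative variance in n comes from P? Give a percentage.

93.4%

(δn/n)² = (1·δP/P)² + (1·δV/V)² + (-1·δT/T)²
  P term: (1×0.0856)² = 0.00733
  V term: (1×0.0216)² = 0.000467
  T term: (-1×0.00690)² = 4.76e-05
Total = 0.00784. Share from P = 0.00733/0.00784 = 0.934.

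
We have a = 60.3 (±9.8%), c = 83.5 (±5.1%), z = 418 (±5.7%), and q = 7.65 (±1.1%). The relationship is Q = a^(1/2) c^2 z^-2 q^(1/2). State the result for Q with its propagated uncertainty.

Products/powers → add relative errors in quadrature, weighted by exponent:
  (½·δa/a)² = (0.5×0.0980)² = 0.00240;  (2·δc/c)² = (2×0.0510)² = 0.0104;  (-2·δz/z)² = (-2×0.0570)² = 0.0130;  (½·δq/q)² = (0.5×0.0110)² = 3.03e-05
δQ/Q = √(0.0258) = 0.161
Q = 0.857, so δQ = 0.161 × 0.857 = 0.138.

0.857 ± 0.138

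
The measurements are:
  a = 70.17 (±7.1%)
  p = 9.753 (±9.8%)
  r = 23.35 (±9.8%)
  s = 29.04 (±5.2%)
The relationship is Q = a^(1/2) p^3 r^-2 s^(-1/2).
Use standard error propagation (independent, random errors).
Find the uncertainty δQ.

0.942

Each factor contributes (exponent × relative error)² to (δQ/Q)²:
  (½·δa/a)² = (0.5×0.0710)² = 0.00126;  (3·δp/p)² = (3×0.0980)² = 0.0864;  (-2·δr/r)² = (-2×0.0980)² = 0.0384;  (−½·δs/s)² = (-0.5×0.0520)² = 0.000676
δQ/Q = √(0.127) = 0.356
Q = 2.645, so δQ = 0.356 × 2.645 = 0.942.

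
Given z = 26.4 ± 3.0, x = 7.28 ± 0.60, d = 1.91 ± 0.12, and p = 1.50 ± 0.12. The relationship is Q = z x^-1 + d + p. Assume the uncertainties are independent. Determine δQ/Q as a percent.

7.63%

Let w = z·x^-1 = 3.63. δw/w = √((1·δz/z)² + (-1·δx/x)²) = √(0.0129 + 0.00679) = 0.140, so δw = 0.509.
Q = w + d + p: δQ = √(δw² + δd² + δp²) = √(0.259 + 0.0144 + 0.0144) = 0.537
Q = 7.04, so δQ/Q = 0.537/7.04 = 0.0763.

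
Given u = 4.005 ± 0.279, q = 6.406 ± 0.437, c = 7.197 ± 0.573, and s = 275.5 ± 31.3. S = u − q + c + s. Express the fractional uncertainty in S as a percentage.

11.2%

S is a linear combination, so absolute uncertainties add in quadrature:
  (δu)² = 0.0778;  (δq)² = 0.191;  (δc)² = 0.328;  (δs)² = 980
δS = √(980) = 31.3
S = 280.3, so δS/S = 31.3/280.3 = 0.112.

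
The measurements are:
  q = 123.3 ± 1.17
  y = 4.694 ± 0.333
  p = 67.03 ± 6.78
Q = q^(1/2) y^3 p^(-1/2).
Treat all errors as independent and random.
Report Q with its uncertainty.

140.3 ± 30.7

For a monomial Q ∝ q^(1/2), y^3, p^(-1/2), fractional errors add in quadrature:
  (½·δq/q)² = (0.5×0.00949)² = 2.25e-05;  (3·δy/y)² = (3×0.0709)² = 0.0453;  (−½·δp/p)² = (-0.5×0.101)² = 0.00256
δQ/Q = √(0.0479) = 0.219
Q = 140.3, so δQ = 0.219 × 140.3 = 30.7.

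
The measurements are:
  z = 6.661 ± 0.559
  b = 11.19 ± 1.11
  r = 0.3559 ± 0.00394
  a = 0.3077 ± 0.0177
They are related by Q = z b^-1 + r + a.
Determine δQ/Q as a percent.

Let p = z·b^-1 = 0.5953. δp/p = √((1·δz/z)² + (-1·δb/b)²) = √(0.00704 + 0.00984) = 0.130, so δp = 0.0773.
Q = p + r + a: δQ = √(δp² + δr² + δa²) = √(0.00598 + 1.55e-05 + 0.000313) = 0.0794
Q = 1.259, so δQ/Q = 0.0794/1.259 = 0.0631.

6.31%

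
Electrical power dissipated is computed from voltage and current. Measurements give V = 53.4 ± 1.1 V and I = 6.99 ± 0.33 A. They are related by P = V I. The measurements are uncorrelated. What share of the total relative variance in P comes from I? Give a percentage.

84.0%

(δP/P)² = (1·δV/V)² + (1·δI/I)²
  V term: (1×0.0206)² = 0.000424
  I term: (1×0.0472)² = 0.00223
Total = 0.00265. Share from I = 0.00223/0.00265 = 0.840.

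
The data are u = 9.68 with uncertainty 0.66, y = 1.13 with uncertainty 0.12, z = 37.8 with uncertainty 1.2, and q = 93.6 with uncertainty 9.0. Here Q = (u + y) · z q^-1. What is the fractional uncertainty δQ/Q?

0.119

Let w = u + y = 10.8. δw = √(δu² + δy²) = √(0.436 + 0.0144) = 0.671, so δw/w = 0.0621.
Q is then a monomial in w, z, q:
δQ/Q = √((δw/w)² + (1·δz/z)² + (-1·δq/q)²) = √(0.00385 + 0.00101 + 0.00925) = 0.119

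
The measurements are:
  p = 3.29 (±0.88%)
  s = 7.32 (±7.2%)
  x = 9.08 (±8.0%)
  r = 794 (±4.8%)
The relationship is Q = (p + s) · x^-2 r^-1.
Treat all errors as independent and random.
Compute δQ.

Let u = p + s = 10.6. δu = √(δp² + δs²) = √(0.000838 + 0.278) = 0.528, so δu/u = 0.0497.
Q is then a monomial in u, x, r:
δQ/Q = √((δu/u)² + (-2·δx/x)² + (-1·δr/r)²) = √(0.00247 + 0.0256 + 0.00230) = 0.174
Q = 0.000162, so δQ = 0.174 × 0.000162 = 2.82e-05.

2.82e-05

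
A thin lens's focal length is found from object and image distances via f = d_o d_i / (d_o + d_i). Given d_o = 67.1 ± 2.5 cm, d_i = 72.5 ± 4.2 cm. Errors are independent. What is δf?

∂f/∂d_o = (d_i/(d_o+d_i))² = 0.270;  ∂f/∂d_i = (d_o/(d_o+d_i))² = 0.231
δf = √((∂f/∂d_o · δd_o)² + (∂f/∂d_i · δd_i)²) = √(0.455 + 0.942) = 1.18 cm

1.18 cm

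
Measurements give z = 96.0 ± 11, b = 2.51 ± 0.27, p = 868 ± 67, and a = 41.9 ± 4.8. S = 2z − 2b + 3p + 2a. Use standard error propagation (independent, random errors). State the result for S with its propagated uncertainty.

Absolute uncertainties add in quadrature for a linear combination:
  (2·δz)² = 484;  (2·δb)² = 0.292;  (3·δp)² = 40400;  (2·δa)² = 92.2
δS = √(41000) = 202
S = 2870.

2870 ± 202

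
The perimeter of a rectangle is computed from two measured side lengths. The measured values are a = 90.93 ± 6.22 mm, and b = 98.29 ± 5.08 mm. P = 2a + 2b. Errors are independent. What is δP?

16.1 mm

Absolute uncertainties add in quadrature for a linear combination:
  (2·δa)² = 155;  (2·δb)² = 103
δP = √(258) = 16.1 mm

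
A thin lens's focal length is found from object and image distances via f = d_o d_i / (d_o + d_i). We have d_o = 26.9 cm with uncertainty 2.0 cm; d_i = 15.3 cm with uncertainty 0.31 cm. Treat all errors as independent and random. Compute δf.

∂f/∂d_o = (d_i/(d_o+d_i))² = 0.131;  ∂f/∂d_i = (d_o/(d_o+d_i))² = 0.406
δf = √((∂f/∂d_o · δd_o)² + (∂f/∂d_i · δd_i)²) = √(0.0691 + 0.0159) = 0.292 cm

0.292 cm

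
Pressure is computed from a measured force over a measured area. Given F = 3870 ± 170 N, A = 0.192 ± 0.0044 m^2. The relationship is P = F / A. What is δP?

Each factor contributes (exponent × relative error)² to (δP/P)²:
  (1·δF/F)² = (1×0.0439)² = 0.00193;  (-1·δA/A)² = (-1×0.0229)² = 0.000525
δP/P = √(0.00245) = 0.0495
P = 20200 Pa, so δP = 0.0495 × 20200 = 999 Pa.

999 Pa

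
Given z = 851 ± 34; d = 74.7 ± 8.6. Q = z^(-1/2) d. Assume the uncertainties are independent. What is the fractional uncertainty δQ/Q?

Since Q is a product/quotient, work with relative uncertainties:
  (−½·δz/z)² = (-0.5×0.0400)² = 0.000399;  (1·δd/d)² = (1×0.115)² = 0.0133
δQ/Q = √(0.0137) = 0.117

0.117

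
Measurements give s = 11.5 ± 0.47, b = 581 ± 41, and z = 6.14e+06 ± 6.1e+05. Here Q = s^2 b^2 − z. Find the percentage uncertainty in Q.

19.0%

Let p = s^2·b^2 = 4.46e+07. δp/p = √((2·δs/s)² + (2·δb/b)²) = √(0.00668 + 0.0199) = 0.163, so δp = 7.28e+06.
Q = p − z: δQ = √(δp² + δz²) = √(5.3e+13 + 3.72e+11) = 7.31e+06
Q = 3.85e+07, so δQ/Q = 7.31e+06/3.85e+07 = 0.190.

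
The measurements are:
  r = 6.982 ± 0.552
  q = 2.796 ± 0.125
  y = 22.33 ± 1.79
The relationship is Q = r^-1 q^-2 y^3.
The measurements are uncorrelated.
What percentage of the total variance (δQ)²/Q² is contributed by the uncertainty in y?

(δQ/Q)² = (-1·δr/r)² + (-2·δq/q)² + (3·δy/y)²
  r term: (-1×0.0791)² = 0.00625
  q term: (-2×0.0447)² = 0.00799
  y term: (3×0.0802)² = 0.0578
Total = 0.0721. Share from y = 0.0578/0.0721 = 0.802.

80.2%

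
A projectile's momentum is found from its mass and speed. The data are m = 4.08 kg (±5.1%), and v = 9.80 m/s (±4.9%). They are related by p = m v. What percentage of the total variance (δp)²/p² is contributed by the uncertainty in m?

(δp/p)² = (1·δm/m)² + (1·δv/v)²
  m term: (1×0.0510)² = 0.00260
  v term: (1×0.0490)² = 0.00240
Total = 0.00500. Share from m = 0.00260/0.00500 = 0.520.

52.0%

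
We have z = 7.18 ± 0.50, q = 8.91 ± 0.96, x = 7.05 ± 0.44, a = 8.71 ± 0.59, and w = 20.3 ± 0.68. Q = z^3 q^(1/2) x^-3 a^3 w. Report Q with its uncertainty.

For a monomial Q ∝ z^3, q^(1/2), x^-3, a^3, w, fractional errors add in quadrature:
  (3·δz/z)² = (3×0.0696)² = 0.0436;  (½·δq/q)² = (0.5×0.108)² = 0.00290;  (-3·δx/x)² = (-3×0.0624)² = 0.0351;  (3·δa/a)² = (3×0.0677)² = 0.0413;  (1·δw/w)² = (1×0.0335)² = 0.00112
δQ/Q = √(0.124) = 0.352
Q = 42300, so δQ = 0.352 × 42300 = 14900.

42300 ± 14900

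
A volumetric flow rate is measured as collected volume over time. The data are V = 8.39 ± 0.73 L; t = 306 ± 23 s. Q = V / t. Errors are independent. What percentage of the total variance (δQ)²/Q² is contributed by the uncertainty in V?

(δQ/Q)² = (1·δV/V)² + (-1·δt/t)²
  V term: (1×0.0870)² = 0.00757
  t term: (-1×0.0752)² = 0.00565
Total = 0.0132. Share from V = 0.00757/0.0132 = 0.573.

57.3%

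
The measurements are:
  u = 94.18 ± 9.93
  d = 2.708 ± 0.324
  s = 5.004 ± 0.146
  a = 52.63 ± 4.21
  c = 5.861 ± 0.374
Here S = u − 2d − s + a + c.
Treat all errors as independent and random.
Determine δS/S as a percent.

Absolute uncertainties add in quadrature for a linear combination:
  (δu)² = 98.6;  (2·δd)² = 0.420;  (δs)² = 0.0213;  (δa)² = 17.7;  (δc)² = 0.140
δS = √(117) = 10.8
S = 142.3, so δS/S = 10.8/142.3 = 0.0760.

7.60%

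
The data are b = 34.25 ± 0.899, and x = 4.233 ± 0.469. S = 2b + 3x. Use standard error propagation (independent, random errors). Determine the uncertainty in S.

Sums and differences: (δS)² = Σ (cᵢ δxᵢ)².
  (2·δb)² = 3.23;  (3·δx)² = 1.98
δS = √(5.21) = 2.28

2.28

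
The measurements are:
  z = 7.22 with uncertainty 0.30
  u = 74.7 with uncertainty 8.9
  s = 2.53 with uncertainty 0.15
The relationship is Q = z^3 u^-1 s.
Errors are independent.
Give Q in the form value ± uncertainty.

12.7 ± 2.32

Relative error in a monomial: (δQ/Q)² = Σ (nᵢ · δxᵢ/xᵢ)².
  (3·δz/z)² = (3×0.0416)² = 0.0155;  (-1·δu/u)² = (-1×0.119)² = 0.0142;  (1·δs/s)² = (1×0.0593)² = 0.00352
δQ/Q = √(0.0332) = 0.182
Q = 12.7, so δQ = 0.182 × 12.7 = 2.32.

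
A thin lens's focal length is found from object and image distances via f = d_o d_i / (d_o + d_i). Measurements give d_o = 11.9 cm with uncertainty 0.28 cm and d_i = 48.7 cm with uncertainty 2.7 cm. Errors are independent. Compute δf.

∂f/∂d_o = (d_i/(d_o+d_i))² = 0.646;  ∂f/∂d_i = (d_o/(d_o+d_i))² = 0.0386
δf = √((∂f/∂d_o · δd_o)² + (∂f/∂d_i · δd_i)²) = √(0.0327 + 0.0108) = 0.209 cm

0.209 cm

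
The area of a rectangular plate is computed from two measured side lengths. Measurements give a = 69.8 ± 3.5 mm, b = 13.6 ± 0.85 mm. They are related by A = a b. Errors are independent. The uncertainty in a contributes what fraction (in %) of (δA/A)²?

(δA/A)² = (1·δa/a)² + (1·δb/b)²
  a term: (1×0.0501)² = 0.00251
  b term: (1×0.0625)² = 0.00391
Total = 0.00642. Share from a = 0.00251/0.00642 = 0.392.

39.2%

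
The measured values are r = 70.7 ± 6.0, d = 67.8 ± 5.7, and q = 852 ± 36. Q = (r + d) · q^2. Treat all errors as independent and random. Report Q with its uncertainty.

(1.01 ± 0.104) × 10^8

Let u = r + d = 138. δu = √(δr² + δd²) = √(36.0 + 32.5) = 8.28, so δu/u = 0.0598.
Q is then a monomial in u, q:
δQ/Q = √((δu/u)² + (2·δq/q)²) = √(0.00357 + 0.00714) = 0.103
Q = 1.01e+08, so δQ = 0.103 × 1.01e+08 = 1.04e+07.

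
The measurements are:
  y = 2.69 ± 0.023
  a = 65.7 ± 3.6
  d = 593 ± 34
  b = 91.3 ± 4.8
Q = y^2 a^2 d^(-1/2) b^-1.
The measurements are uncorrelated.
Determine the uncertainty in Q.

For a monomial Q ∝ y^2, a^2, d^(-1/2), b^-1, fractional errors add in quadrature:
  (2·δy/y)² = (2×0.00855)² = 0.000292;  (2·δa/a)² = (2×0.0548)² = 0.0120;  (−½·δd/d)² = (-0.5×0.0573)² = 0.000822;  (-1·δb/b)² = (-1×0.0526)² = 0.00276
δQ/Q = √(0.0159) = 0.126
Q = 14.0, so δQ = 0.126 × 14.0 = 1.77.

1.77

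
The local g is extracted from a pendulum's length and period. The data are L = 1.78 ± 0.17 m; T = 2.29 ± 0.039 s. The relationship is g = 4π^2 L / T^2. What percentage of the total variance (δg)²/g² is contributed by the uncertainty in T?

(δg/g)² = (1·δL/L)² + (-2·δT/T)²
  L term: (1×0.0955)² = 0.00912
  T term: (-2×0.0170)² = 0.00116
Total = 0.0103. Share from T = 0.00116/0.0103 = 0.113.

11.3%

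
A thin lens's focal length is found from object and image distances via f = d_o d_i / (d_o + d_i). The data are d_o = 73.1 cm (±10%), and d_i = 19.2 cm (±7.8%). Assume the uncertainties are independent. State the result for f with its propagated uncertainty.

∂f/∂d_o = (d_i/(d_o+d_i))² = 0.0433;  ∂f/∂d_i = (d_o/(d_o+d_i))² = 0.627
δf = √((∂f/∂d_o · δd_o)² + (∂f/∂d_i · δd_i)²) = √(0.100 + 0.882) = 0.991 cm
f = 15.2 cm.

15.2 ± 0.991 cm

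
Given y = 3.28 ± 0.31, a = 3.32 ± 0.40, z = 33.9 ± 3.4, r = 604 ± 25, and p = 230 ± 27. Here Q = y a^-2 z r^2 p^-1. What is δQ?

Relative error in a monomial: (δQ/Q)² = Σ (nᵢ · δxᵢ/xᵢ)².
  (1·δy/y)² = (1×0.0945)² = 0.00893;  (-2·δa/a)² = (-2×0.120)² = 0.0581;  (1·δz/z)² = (1×0.100)² = 0.0101;  (2·δr/r)² = (2×0.0414)² = 0.00685;  (-1·δp/p)² = (-1×0.117)² = 0.0138
δQ/Q = √(0.0977) = 0.313
Q = 16000, so δQ = 0.313 × 16000 = 5000.

5000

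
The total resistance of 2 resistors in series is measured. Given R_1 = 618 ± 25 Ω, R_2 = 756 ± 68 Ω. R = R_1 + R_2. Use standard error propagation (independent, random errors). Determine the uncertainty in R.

R is a linear combination, so absolute uncertainties add in quadrature:
  (δR_1)² = 625;  (δR_2)² = 4620
δR = √(5250) = 72.4 Ω

72.4 Ω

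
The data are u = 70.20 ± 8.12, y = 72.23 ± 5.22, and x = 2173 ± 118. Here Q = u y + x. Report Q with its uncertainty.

7244 ± 702

Let p = u·y = 5071. δp/p = √((1·δu/u)² + (1·δy/y)²) = √(0.0134 + 0.00522) = 0.136, so δp = 692.
Q = p + x: δQ = √(δp² + δx²) = √(4.78e+05 + 13900) = 702
Q = 7244.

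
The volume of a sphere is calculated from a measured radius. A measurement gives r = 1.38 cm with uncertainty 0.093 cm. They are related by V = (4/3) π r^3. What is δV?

Relative error in a monomial: (δV/V)² = Σ (nᵢ · δxᵢ/xᵢ)².
  (3·δr/r)² = (3×0.0674)² = 0.0409
δV/V = √(0.0409) = 0.202
V = 11.0 cm^3, so δV = 0.202 × 11.0 = 2.23 cm^3.

2.23 cm^3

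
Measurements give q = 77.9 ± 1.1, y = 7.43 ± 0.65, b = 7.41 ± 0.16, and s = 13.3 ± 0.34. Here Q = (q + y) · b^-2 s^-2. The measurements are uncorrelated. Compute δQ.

0.000603

Let u = q + y = 85.3. δu = √(δq² + δy²) = √(1.21 + 0.423) = 1.28, so δu/u = 0.0150.
Q is then a monomial in u, b, s:
δQ/Q = √((δu/u)² + (-2·δb/b)² + (-2·δs/s)²) = √(0.000224 + 0.00186 + 0.00261) = 0.0686
Q = 0.00879, so δQ = 0.0686 × 0.00879 = 0.000603.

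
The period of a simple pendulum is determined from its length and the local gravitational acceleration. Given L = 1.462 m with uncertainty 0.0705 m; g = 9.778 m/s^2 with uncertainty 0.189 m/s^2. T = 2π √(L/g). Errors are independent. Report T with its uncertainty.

2.430 ± 0.0631 s

Products/powers → add relative errors in quadrature, weighted by exponent:
  (½·δL/L)² = (0.5×0.0482)² = 0.000581;  (−½·δg/g)² = (-0.5×0.0193)² = 9.34e-05
δT/T = √(0.000675) = 0.0260
T = 2.430 s, so δT = 0.0260 × 2.430 = 0.0631 s.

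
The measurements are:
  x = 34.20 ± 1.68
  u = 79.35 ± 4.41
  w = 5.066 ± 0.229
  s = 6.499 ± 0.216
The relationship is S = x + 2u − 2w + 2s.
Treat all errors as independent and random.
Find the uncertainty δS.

9.00

Sums and differences: (δS)² = Σ (cᵢ δxᵢ)².
  (δx)² = 2.82;  (2·δu)² = 77.8;  (2·δw)² = 0.210;  (2·δs)² = 0.187
δS = √(81.0) = 9.00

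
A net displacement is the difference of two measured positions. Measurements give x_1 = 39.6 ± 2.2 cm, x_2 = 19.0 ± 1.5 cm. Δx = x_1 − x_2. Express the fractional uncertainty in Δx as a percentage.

Sums and differences: (δΔx)² = Σ (cᵢ δxᵢ)².
  (δx_1)² = 4.84;  (δx_2)² = 2.25
δΔx = √(7.09) = 2.66 cm
Δx = 20.6 cm, so δΔx/Δx = 2.66/20.6 = 0.129.

12.9%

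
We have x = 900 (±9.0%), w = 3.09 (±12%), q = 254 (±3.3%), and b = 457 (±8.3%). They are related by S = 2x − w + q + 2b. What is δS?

179

Sums and differences: (δS)² = Σ (cᵢ δxᵢ)².
  (2·δx)² = 26200;  (δw)² = 0.137;  (δq)² = 70.3;  (2·δb)² = 5760
δS = √(32100) = 179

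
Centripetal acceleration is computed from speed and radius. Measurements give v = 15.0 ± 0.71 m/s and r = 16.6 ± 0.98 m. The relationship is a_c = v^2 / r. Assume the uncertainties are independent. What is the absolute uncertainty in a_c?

1.51 m/s^2

a_c is a product of powers, so relative uncertainties combine in quadrature:
  (2·δv/v)² = (2×0.0473)² = 0.00896;  (-1·δr/r)² = (-1×0.0590)² = 0.00349
δa_c/a_c = √(0.0124) = 0.112
a_c = 13.6 m/s^2, so δa_c = 0.112 × 13.6 = 1.51 m/s^2.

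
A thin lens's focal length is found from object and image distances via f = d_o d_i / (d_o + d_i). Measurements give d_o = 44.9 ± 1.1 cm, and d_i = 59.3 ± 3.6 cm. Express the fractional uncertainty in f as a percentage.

∂f/∂d_o = (d_i/(d_o+d_i))² = 0.324;  ∂f/∂d_i = (d_o/(d_o+d_i))² = 0.186
δf = √((∂f/∂d_o · δd_o)² + (∂f/∂d_i · δd_i)²) = √(0.127 + 0.447) = 0.757 cm
f = 25.6 cm, so δf/f = 0.757/25.6 = 0.0296.

2.96%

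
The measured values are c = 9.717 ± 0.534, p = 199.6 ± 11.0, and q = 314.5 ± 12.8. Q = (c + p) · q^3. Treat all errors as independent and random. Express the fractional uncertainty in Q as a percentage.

Let u = c + p = 209.3. δu = √(δc² + δp²) = √(0.285 + 121) = 11.0, so δu/u = 0.0526.
Q is then a monomial in u, q:
δQ/Q = √((δu/u)² + (3·δq/q)²) = √(0.00277 + 0.0149) = 0.133

13.3%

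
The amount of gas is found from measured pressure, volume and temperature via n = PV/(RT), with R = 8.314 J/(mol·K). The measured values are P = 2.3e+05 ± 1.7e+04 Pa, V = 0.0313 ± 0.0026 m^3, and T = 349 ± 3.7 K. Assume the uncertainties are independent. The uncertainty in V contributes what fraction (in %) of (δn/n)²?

55.3%

(δn/n)² = (1·δP/P)² + (1·δV/V)² + (-1·δT/T)²
  P term: (1×0.0739)² = 0.00546
  V term: (1×0.0831)² = 0.00690
  T term: (-1×0.0106)² = 0.000112
Total = 0.0125. Share from V = 0.00690/0.0125 = 0.553.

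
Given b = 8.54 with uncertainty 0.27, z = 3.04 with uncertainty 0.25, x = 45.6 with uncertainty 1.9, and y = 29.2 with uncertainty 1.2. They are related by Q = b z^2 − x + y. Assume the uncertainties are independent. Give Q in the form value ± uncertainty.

Let p = b·z^2 = 78.9. δp/p = √((1·δb/b)² + (2·δz/z)²) = √(0.001000 + 0.0271) = 0.167, so δp = 13.2.
Q = p − x + y: δQ = √(δp² + δx² + δy²) = √(175 + 3.61 + 1.44) = 13.4
Q = 62.5.

62.5 ± 13.4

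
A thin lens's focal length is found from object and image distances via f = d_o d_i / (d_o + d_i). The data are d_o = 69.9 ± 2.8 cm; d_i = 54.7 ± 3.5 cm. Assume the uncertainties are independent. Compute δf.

∂f/∂d_o = (d_i/(d_o+d_i))² = 0.193;  ∂f/∂d_i = (d_o/(d_o+d_i))² = 0.315
δf = √((∂f/∂d_o · δd_o)² + (∂f/∂d_i · δd_i)²) = √(0.291 + 1.21) = 1.23 cm

1.23 cm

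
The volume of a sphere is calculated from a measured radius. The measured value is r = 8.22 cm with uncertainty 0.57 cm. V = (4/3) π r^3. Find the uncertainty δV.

Products/powers → add relative errors in quadrature, weighted by exponent:
  (3·δr/r)² = (3×0.0693)² = 0.0433
δV/V = √(0.0433) = 0.208
V = 2330 cm^3, so δV = 0.208 × 2330 = 484 cm^3.

484 cm^3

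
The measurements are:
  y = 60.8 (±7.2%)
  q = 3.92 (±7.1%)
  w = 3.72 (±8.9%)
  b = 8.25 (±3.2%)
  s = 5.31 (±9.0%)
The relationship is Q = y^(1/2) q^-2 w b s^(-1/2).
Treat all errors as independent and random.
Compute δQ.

1.22

Each factor contributes (exponent × relative error)² to (δQ/Q)²:
  (½·δy/y)² = (0.5×0.0720)² = 0.00130;  (-2·δq/q)² = (-2×0.0710)² = 0.0202;  (1·δw/w)² = (1×0.0890)² = 0.00792;  (1·δb/b)² = (1×0.0320)² = 0.00102;  (−½·δs/s)² = (-0.5×0.0900)² = 0.00202
δQ/Q = √(0.0324) = 0.180
Q = 6.76, so δQ = 0.180 × 6.76 = 1.22.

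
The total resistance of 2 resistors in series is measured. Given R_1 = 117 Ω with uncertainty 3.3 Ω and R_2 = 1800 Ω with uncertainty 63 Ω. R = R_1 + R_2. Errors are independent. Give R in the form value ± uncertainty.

1920 ± 63.1 Ω

R is a linear combination, so absolute uncertainties add in quadrature:
  (δR_1)² = 10.9;  (δR_2)² = 3970
δR = √(3980) = 63.1 Ω
R = 1920 Ω.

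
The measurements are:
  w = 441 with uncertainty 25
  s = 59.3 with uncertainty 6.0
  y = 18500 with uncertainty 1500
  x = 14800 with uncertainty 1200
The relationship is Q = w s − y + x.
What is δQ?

Let p = w·s = 26200. δp/p = √((1·δw/w)² + (1·δs/s)²) = √(0.00321 + 0.0102) = 0.116, so δp = 3030.
Q = p − y + x: δQ = √(δp² + δy² + δx²) = √(9.2e+06 + 2.25e+06 + 1.44e+06) = 3590

3590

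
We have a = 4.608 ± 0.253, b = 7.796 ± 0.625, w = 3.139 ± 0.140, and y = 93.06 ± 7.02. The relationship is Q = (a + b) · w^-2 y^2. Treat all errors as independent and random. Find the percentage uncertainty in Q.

Let u = a + b = 12.40. δu = √(δa² + δb²) = √(0.0640 + 0.391) = 0.674, so δu/u = 0.0544.
Q is then a monomial in u, w, y:
δQ/Q = √((δu/u)² + (-2·δw/w)² + (2·δy/y)²) = √(0.00295 + 0.00796 + 0.0228) = 0.184

18.4%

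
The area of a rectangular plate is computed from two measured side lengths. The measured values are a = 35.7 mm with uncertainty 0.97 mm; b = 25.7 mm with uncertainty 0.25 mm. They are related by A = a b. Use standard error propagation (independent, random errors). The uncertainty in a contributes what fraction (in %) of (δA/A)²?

88.6%

(δA/A)² = (1·δa/a)² + (1·δb/b)²
  a term: (1×0.0272)² = 0.000738
  b term: (1×0.00973)² = 9.46e-05
Total = 0.000833. Share from a = 0.000738/0.000833 = 0.886.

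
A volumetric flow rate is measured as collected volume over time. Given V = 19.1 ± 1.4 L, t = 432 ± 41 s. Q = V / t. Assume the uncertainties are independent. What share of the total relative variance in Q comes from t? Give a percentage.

62.6%

(δQ/Q)² = (1·δV/V)² + (-1·δt/t)²
  V term: (1×0.0733)² = 0.00537
  t term: (-1×0.0949)² = 0.00901
Total = 0.0144. Share from t = 0.00901/0.0144 = 0.626.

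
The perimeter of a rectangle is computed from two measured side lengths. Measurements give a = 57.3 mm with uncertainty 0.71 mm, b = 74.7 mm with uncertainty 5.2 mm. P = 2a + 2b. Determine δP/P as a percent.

3.98%

Sums and differences: (δP)² = Σ (cᵢ δxᵢ)².
  (2·δa)² = 2.02;  (2·δb)² = 108
δP = √(110) = 10.5 mm
P = 264 mm, so δP/P = 10.5/264 = 0.0398.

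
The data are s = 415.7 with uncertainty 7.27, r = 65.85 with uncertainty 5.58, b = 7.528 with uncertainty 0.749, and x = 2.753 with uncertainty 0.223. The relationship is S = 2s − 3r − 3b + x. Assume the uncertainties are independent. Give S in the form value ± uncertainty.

Each term contributes (cᵢ δxᵢ)² to (δS)²:
  (2·δs)² = 211;  (3·δr)² = 280;  (3·δb)² = 5.05;  (δx)² = 0.0497
δS = √(497) = 22.3
S = 614.0.

614.0 ± 22.3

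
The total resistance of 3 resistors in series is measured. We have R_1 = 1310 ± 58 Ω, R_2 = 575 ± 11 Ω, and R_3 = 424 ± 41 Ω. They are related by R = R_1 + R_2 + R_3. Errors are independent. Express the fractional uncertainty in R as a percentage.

R is a linear combination, so absolute uncertainties add in quadrature:
  (δR_1)² = 3360;  (δR_2)² = 121;  (δR_3)² = 1680
δR = √(5170) = 71.9 Ω
R = 2310 Ω, so δR/R = 71.9/2310 = 0.0311.

3.11%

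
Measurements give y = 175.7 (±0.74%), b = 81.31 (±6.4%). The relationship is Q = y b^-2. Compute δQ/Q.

Each factor contributes (exponent × relative error)² to (δQ/Q)²:
  (1·δy/y)² = (1×0.00740)² = 5.48e-05;  (-2·δb/b)² = (-2×0.0640)² = 0.0164
δQ/Q = √(0.0164) = 0.128

0.128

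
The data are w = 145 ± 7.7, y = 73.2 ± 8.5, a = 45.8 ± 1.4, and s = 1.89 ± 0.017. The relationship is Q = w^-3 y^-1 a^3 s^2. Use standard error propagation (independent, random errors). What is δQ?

For a monomial Q ∝ w^-3, y^-1, a^3, s^2, fractional errors add in quadrature:
  (-3·δw/w)² = (-3×0.0531)² = 0.0254;  (-1·δy/y)² = (-1×0.116)² = 0.0135;  (3·δa/a)² = (3×0.0306)² = 0.00841;  (2·δs/s)² = (2×0.00899)² = 0.000324
δQ/Q = √(0.0476) = 0.218
Q = 0.00154, so δQ = 0.218 × 0.00154 = 0.000336.

0.000336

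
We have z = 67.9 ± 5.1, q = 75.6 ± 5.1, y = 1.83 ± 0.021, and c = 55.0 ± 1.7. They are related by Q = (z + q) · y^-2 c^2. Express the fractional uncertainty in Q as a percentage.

8.29%

Let u = z + q = 144. δu = √(δz² + δq²) = √(26.0 + 26.0) = 7.21, so δu/u = 0.0503.
Q is then a monomial in u, y, c:
δQ/Q = √((δu/u)² + (-2·δy/y)² + (2·δc/c)²) = √(0.00253 + 0.000527 + 0.00382) = 0.0829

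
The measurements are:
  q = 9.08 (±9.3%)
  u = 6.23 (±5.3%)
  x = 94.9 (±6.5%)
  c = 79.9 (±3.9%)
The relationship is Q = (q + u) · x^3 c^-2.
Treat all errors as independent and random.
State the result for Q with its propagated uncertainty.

Let w = q + u = 15.3. δw = √(δq² + δu²) = √(0.713 + 0.109) = 0.907, so δw/w = 0.0592.
Q is then a monomial in w, x, c:
δQ/Q = √((δw/w)² + (3·δx/x)² + (-2·δc/c)²) = √(0.00351 + 0.0380 + 0.00608) = 0.218
Q = 2050, so δQ = 0.218 × 2050 = 447.

2050 ± 447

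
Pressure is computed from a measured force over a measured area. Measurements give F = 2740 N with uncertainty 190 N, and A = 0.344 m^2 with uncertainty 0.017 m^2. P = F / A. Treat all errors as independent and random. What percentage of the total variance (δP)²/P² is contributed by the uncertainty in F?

(δP/P)² = (1·δF/F)² + (-1·δA/A)²
  F term: (1×0.0693)² = 0.00481
  A term: (-1×0.0494)² = 0.00244
Total = 0.00725. Share from F = 0.00481/0.00725 = 0.663.

66.3%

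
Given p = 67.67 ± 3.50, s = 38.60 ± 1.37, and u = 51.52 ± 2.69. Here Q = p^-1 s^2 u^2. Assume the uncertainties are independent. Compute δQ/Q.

0.136

For a monomial Q ∝ p^-1, s^2, u^2, fractional errors add in quadrature:
  (-1·δp/p)² = (-1×0.0517)² = 0.00268;  (2·δs/s)² = (2×0.0355)² = 0.00504;  (2·δu/u)² = (2×0.0522)² = 0.0109
δQ/Q = √(0.0186) = 0.136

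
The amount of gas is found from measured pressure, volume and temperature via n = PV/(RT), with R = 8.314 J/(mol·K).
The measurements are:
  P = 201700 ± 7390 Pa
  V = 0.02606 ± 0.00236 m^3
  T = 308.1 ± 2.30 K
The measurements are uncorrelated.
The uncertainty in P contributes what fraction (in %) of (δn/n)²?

14.0%

(δn/n)² = (1·δP/P)² + (1·δV/V)² + (-1·δT/T)²
  P term: (1×0.0366)² = 0.00134
  V term: (1×0.0906)² = 0.00820
  T term: (-1×0.00747)² = 5.57e-05
Total = 0.00960. Share from P = 0.00134/0.00960 = 0.140.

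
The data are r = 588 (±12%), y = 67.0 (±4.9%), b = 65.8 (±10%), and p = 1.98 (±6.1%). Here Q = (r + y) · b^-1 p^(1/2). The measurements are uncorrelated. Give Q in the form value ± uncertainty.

Let u = r + y = 655. δu = √(δr² + δy²) = √(4980 + 10.8) = 70.6, so δu/u = 0.108.
Q is then a monomial in u, b, p:
δQ/Q = √((δu/u)² + (-1·δb/b)² + (½·δp/p)²) = √(0.0116 + 0.0100 + 0.000930) = 0.150
Q = 14.0, so δQ = 0.150 × 14.0 = 2.10.

14.0 ± 2.10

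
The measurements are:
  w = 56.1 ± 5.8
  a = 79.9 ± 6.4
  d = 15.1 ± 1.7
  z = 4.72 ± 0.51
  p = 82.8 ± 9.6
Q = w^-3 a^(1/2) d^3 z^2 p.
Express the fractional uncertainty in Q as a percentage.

For a monomial Q ∝ w^-3, a^(1/2), d^3, z^2, p, fractional errors add in quadrature:
  (-3·δw/w)² = (-3×0.103)² = 0.0962;  (½·δa/a)² = (0.5×0.0801)² = 0.00160;  (3·δd/d)² = (3×0.113)² = 0.114;  (2·δz/z)² = (2×0.108)² = 0.0467;  (1·δp/p)² = (1×0.116)² = 0.0134
δQ/Q = √(0.272) = 0.522

52.2%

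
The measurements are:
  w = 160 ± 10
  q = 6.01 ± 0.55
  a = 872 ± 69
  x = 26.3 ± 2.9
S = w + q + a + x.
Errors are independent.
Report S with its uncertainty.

For a sum/difference, combine absolute errors in quadrature:
  (δw)² = 100;  (δq)² = 0.303;  (δa)² = 4760;  (δx)² = 8.41
δS = √(4870) = 69.8
S = 1060.

1060 ± 69.8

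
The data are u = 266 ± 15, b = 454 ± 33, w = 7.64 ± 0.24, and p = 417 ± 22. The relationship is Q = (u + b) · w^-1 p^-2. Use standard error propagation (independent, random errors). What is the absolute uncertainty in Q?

Let h = u + b = 720. δh = √(δu² + δb²) = √(225 + 1090) = 36.2, so δh/h = 0.0503.
Q is then a monomial in h, w, p:
δQ/Q = √((δh/h)² + (-1·δw/w)² + (-2·δp/p)²) = √(0.00253 + 0.000987 + 0.0111) = 0.121
Q = 0.000542, so δQ = 0.121 × 0.000542 = 6.56e-05.

6.56e-05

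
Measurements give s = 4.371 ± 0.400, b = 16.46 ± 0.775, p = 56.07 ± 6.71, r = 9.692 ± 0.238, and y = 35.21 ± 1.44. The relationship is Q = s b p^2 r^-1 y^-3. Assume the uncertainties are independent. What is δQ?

Products/powers → add relative errors in quadrature, weighted by exponent:
  (1·δs/s)² = (1×0.0915)² = 0.00837;  (1·δb/b)² = (1×0.0471)² = 0.00222;  (2·δp/p)² = (2×0.120)² = 0.0573;  (-1·δr/r)² = (-1×0.0246)² = 0.000603;  (-3·δy/y)² = (-3×0.0409)² = 0.0151
δQ/Q = √(0.0835) = 0.289
Q = 0.5346, so δQ = 0.289 × 0.5346 = 0.155.

0.155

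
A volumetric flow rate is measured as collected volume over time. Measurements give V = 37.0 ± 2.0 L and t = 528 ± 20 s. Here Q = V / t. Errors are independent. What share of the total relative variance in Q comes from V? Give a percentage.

67.1%

(δQ/Q)² = (1·δV/V)² + (-1·δt/t)²
  V term: (1×0.0541)² = 0.00292
  t term: (-1×0.0379)² = 0.00143
Total = 0.00436. Share from V = 0.00292/0.00436 = 0.671.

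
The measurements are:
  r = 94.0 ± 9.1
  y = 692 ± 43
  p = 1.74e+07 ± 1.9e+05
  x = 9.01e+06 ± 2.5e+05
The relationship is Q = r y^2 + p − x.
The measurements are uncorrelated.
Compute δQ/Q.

Let w = r·y^2 = 4.5e+07. δw/w = √((1·δr/r)² + (2·δy/y)²) = √(0.00937 + 0.0154) = 0.158, so δw = 7.09e+06.
Q = w + p − x: δQ = √(δw² + δp² + δx²) = √(5.03e+13 + 3.61e+10 + 6.25e+10) = 7.1e+06
Q = 5.34e+07, so δQ/Q = 7.1e+06/5.34e+07 = 0.133.

0.133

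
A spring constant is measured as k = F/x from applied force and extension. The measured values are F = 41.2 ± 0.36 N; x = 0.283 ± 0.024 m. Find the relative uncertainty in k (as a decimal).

0.0853

For a monomial k ∝ F, x^-1, fractional errors add in quadrature:
  (1·δF/F)² = (1×0.00874)² = 7.64e-05;  (-1·δx/x)² = (-1×0.0848)² = 0.00719
δk/k = √(0.00727) = 0.0853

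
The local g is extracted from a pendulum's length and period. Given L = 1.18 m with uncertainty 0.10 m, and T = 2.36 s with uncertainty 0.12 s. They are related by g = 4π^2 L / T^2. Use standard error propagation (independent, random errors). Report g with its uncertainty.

Since g is a product/quotient, work with relative uncertainties:
  (1·δL/L)² = (1×0.0847)² = 0.00718;  (-2·δT/T)² = (-2×0.0508)² = 0.0103
δg/g = √(0.0175) = 0.132
g = 8.36 m/s^2, so δg = 0.132 × 8.36 = 1.11 m/s^2.

8.36 ± 1.11 m/s^2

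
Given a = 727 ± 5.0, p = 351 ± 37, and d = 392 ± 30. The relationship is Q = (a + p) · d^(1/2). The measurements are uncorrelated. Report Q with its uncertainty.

Let u = a + p = 1080. δu = √(δa² + δp²) = √(25.0 + 1370) = 37.3, so δu/u = 0.0346.
Q is then a monomial in u, d:
δQ/Q = √((δu/u)² + (½·δd/d)²) = √(0.00120 + 0.00146) = 0.0516
Q = 21300, so δQ = 0.0516 × 21300 = 1100.

21300 ± 1100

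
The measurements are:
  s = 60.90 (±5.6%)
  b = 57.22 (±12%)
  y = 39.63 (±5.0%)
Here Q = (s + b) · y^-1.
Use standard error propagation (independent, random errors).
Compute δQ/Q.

Let u = s + b = 118.1. δu = √(δs² + δb²) = √(11.6 + 47.1) = 7.67, so δu/u = 0.0649.
Q is then a monomial in u, y:
δQ/Q = √((δu/u)² + (-1·δy/y)²) = √(0.00421 + 0.00250) = 0.0819

0.0819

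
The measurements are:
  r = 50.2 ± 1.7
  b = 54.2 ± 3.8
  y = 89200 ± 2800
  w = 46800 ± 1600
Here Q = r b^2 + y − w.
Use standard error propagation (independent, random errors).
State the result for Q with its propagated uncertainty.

(1.90 ± 0.215) × 10^5

Let p = r·b^2 = 1.47e+05. δp/p = √((1·δr/r)² + (2·δb/b)²) = √(0.00115 + 0.0197) = 0.144, so δp = 21300.
Q = p + y − w: δQ = √(δp² + δy² + δw²) = √(4.53e+08 + 7.84e+06 + 2.56e+06) = 21500
Q = 1.9e+05.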